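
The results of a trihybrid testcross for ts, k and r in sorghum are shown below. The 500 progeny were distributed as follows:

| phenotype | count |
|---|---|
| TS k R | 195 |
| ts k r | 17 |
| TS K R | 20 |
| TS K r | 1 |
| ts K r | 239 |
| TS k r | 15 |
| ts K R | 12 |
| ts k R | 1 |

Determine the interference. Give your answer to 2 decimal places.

0.12

The two most frequent reciprocal classes, TS k R and ts K r, are the parental types, so the F1 was TS k R / ts K r.
The two rarest classes, ts k R and TS K r, are the double crossovers. Comparing them with the parentals, only the ts allele has switched, so ts is the middle locus and the order is k – ts – r.
k–ts: (37 + 2)/500 = 0.0780; ts–r: (27 + 2)/500 = 0.0580.
Expected DCO frequency = 0.0780 × 0.0580 ≈ 0.00452; observed = 2/500 ≈ 0.00400.
Coefficient of coincidence = 0.00400/0.00452 ≈ 0.88; interference = 1 − 0.88 = 0.12.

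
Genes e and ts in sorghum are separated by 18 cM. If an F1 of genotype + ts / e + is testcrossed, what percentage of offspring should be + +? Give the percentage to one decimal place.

A map distance of 18 cM corresponds to a recombination frequency of 0.180.
The F1 is + ts / e +, so + + is a recombinant gamete class with expected frequency r/2 = 0.180/2 = 0.0900.
That is 0.0900 = 9.0% of the progeny.

9.0%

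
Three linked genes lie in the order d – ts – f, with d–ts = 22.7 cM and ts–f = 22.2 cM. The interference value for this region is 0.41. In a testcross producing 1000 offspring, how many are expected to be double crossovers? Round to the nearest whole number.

Map distances give recombination frequencies of 0.227 and 0.222 for the two intervals.
With interference 0.41 (so coincidence = 0.59), expected double-crossover frequency = 0.227 × 0.222 × 0.59 = 0.02973.
Expected number = 0.02973 × 1000 = 29.73 ≈ 30.

30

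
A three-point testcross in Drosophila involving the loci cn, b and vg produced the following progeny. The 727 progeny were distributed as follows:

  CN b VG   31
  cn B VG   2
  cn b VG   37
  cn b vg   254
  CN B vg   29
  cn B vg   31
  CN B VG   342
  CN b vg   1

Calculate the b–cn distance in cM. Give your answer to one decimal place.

8.9 cM

The two most frequent reciprocal classes, CN B VG and cn b vg, are the parental types, so the F1 was CN B VG / cn b vg.
The two rarest classes, cn B VG and CN b vg, are the double crossovers. Comparing them with the parentals, only the cn allele has switched, so cn is the middle locus and the order is b – cn – vg.
Crossovers in the b–cn interval produce the single-crossover classes CN b VG and cn B vg (31 + 31 = 62) plus the double crossovers (3).
RF(b–cn) = (62 + 3) / 727 = 65/727 = 0.0894 → 8.9 cM.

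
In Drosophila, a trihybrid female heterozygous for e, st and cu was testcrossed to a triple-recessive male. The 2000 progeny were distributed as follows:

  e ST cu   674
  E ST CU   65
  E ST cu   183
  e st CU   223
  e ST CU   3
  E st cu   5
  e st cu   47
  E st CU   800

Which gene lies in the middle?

cu

The two most frequent reciprocal classes, e ST cu and E st CU, are the parental types, so the F1 was e ST cu / E st CU.
The two rarest classes, e ST CU and E st cu, are the double crossovers. Comparing them with the parentals, only the cu allele has switched, so cu is the middle locus and the order is e – cu – st.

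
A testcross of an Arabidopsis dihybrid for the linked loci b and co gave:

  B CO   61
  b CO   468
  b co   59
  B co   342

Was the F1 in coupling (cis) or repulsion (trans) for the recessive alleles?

trans

The two most frequent classes are B co (342) and b CO (468); these are the parental (non-recombinant) types.
So the F1 carried B co on one chromosome and b CO on the other — the recessive alleles are on opposite chromosomes (trans / repulsion).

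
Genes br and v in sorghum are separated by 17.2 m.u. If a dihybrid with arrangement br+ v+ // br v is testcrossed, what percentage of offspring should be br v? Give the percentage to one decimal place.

41.4%

A map distance of 17.2 m.u. corresponds to a recombination frequency of 0.172.
The F1 is br+ v+ / br v, so br v is a parental gamete class with expected frequency (1 − r)/2 = 0.828/2 = 0.4140.
That is 0.4140 = 41.4% of the progeny.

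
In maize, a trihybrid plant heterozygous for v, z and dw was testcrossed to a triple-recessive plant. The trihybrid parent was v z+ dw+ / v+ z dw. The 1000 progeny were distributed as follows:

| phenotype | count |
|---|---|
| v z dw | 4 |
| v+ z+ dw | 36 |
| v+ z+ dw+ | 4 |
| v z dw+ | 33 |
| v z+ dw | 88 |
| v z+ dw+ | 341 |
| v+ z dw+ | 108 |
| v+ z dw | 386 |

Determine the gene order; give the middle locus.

v

The two rarest classes, v+ z+ dw+ and v z dw, are the double crossovers. Comparing them with the parentals, only the v allele has switched, so v is the middle locus and the order is z – v – dw.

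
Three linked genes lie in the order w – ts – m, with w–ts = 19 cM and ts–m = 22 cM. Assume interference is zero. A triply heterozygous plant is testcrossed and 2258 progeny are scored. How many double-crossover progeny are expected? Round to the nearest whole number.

94

Map distances give recombination frequencies of 0.190 and 0.220 for the two intervals.
With no interference, expected double-crossover frequency = 0.190 × 0.220 = 0.04180.
Expected number = 0.04180 × 2258 = 94.38 ≈ 94.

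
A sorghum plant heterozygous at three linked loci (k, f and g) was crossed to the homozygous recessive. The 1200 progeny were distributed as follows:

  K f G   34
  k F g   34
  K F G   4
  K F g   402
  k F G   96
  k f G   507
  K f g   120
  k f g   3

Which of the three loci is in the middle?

g

The two most frequent reciprocal classes, k f G and K F g, are the parental types, so the F1 was k f G / K F g.
The two rarest classes, k f g and K F G, are the double crossovers. Comparing them with the parentals, only the g allele has switched, so g is the middle locus and the order is f – g – k.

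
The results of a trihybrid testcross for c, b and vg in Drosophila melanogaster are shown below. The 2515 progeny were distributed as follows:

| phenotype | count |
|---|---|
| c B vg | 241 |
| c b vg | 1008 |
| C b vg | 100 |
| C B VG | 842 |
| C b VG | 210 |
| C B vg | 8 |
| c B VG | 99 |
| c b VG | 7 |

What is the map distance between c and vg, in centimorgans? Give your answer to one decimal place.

The two most frequent reciprocal classes, C B VG and c b vg, are the parental types, so the F1 was C B VG / c b vg.
The two rarest classes, C B vg and c b VG, are the double crossovers. Comparing them with the parentals, only the vg allele has switched, so vg is the middle locus and the order is c – vg – b.
Crossovers in the c–vg interval produce the single-crossover classes c B VG and C b vg (99 + 100 = 199) plus the double crossovers (15).
RF(c–vg) = (199 + 15) / 2515 = 214/2515 = 0.0851 → 8.5 centimorgans.

8.5 centimorgans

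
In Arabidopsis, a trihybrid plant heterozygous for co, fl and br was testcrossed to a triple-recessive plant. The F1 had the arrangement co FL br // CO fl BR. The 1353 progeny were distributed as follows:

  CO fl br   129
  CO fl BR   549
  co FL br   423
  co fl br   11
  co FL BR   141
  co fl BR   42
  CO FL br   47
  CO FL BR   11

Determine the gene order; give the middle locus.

The two rarest classes, co fl br and CO FL BR, are the double crossovers. Comparing them with the parentals, only the fl allele has switched, so fl is the middle locus and the order is co – fl – br.

fl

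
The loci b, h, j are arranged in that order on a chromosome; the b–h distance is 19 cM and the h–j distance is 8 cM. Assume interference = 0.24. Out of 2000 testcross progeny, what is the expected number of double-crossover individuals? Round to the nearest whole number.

Map distances give recombination frequencies of 0.190 and 0.080 for the two intervals.
With interference 0.24 (so coincidence = 0.76), expected double-crossover frequency = 0.190 × 0.080 × 0.76 = 0.01155.
Expected number = 0.01155 × 2000 = 23.10 ≈ 23.

23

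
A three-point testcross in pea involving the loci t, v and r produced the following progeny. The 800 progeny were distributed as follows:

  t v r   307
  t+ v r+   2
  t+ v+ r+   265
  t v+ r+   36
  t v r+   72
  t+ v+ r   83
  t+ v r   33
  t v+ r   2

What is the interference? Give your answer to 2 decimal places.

0.72

The two most frequent reciprocal classes, t v r and t+ v+ r+, are the parental types, so the F1 was t v r / t+ v+ r+.
The two rarest classes, t v+ r and t+ v r+, are the double crossovers. Comparing them with the parentals, only the v allele has switched, so v is the middle locus and the order is t – v – r.
t–v: (69 + 4)/800 = 0.0912; v–r: (155 + 4)/800 = 0.1988.
Expected DCO frequency = 0.0912 × 0.1988 ≈ 0.01813; observed = 4/800 ≈ 0.00500.
Coefficient of coincidence = 0.00500/0.01813 ≈ 0.28; interference = 1 − 0.28 = 0.72.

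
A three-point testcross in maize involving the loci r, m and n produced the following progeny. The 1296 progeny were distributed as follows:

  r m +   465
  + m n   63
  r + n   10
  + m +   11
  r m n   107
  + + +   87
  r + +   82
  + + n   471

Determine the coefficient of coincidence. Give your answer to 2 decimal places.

The two most frequent reciprocal classes, + + n and r m +, are the parental types, so the F1 was + + n / r m +.
The two rarest classes, r + n and + m +, are the double crossovers. Comparing them with the parentals, only the r allele has switched, so r is the middle locus and the order is n – r – m.
n–r: (194 + 21)/1296 = 0.1659; r–m: (145 + 21)/1296 = 0.1281.
Expected DCO frequency = 0.1659 × 0.1281 ≈ 0.02125; observed = 21/1296 ≈ 0.01620.
Coefficient of coincidence = 0.01620/0.02125 ≈ 0.76.

0.76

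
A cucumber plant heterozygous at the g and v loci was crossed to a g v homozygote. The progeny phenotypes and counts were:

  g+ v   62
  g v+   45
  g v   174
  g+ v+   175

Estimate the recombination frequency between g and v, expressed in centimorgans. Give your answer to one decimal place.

The two most frequent classes, g+ v+ (175) and g v (174), are the parental types, so the F1 was g+ v+ / g v.
The recombinant classes are g+ v and g v+: 62 + 45 = 107.
Recombination frequency = 107/456 = 0.2346 ≈ 23.5%, i.e. 23.5 centimorgans.

23.5 centimorgans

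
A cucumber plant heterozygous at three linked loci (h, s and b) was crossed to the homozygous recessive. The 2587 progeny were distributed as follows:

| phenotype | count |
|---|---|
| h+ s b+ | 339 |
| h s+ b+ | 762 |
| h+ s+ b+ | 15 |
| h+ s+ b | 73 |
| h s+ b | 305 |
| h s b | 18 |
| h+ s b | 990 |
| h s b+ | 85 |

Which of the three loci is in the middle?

The two most frequent reciprocal classes, h s+ b+ and h+ s b, are the parental types, so the F1 was h s+ b+ / h+ s b.
The two rarest classes, h+ s+ b+ and h s b, are the double crossovers. Comparing them with the parentals, only the h allele has switched, so h is the middle locus and the order is b – h – s.

h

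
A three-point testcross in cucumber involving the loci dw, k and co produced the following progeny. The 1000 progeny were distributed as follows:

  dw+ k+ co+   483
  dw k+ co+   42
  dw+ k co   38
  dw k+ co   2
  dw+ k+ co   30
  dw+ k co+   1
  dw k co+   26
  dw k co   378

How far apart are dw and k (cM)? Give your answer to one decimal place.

The two most frequent reciprocal classes, dw+ k+ co+ and dw k co, are the parental types, so the F1 was dw+ k+ co+ / dw k co.
The two rarest classes, dw+ k co+ and dw k+ co, are the double crossovers. Comparing them with the parentals, only the k allele has switched, so k is the middle locus and the order is co – k – dw.
Crossovers in the k–dw interval produce the single-crossover classes dw k+ co+ and dw+ k co (42 + 38 = 80) plus the double crossovers (3).
RF(k–dw) = (80 + 3) / 1000 = 83/1000 = 0.0830 → 8.3 cM.

8.3 cM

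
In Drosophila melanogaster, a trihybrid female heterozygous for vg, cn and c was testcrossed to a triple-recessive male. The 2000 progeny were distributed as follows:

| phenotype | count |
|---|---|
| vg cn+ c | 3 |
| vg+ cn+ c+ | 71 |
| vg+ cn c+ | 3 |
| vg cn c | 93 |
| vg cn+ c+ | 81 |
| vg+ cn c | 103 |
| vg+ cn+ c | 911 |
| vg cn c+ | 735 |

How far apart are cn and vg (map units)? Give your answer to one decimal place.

9.5 map units

The two most frequent reciprocal classes, vg+ cn+ c and vg cn c+, are the parental types, so the F1 was vg+ cn+ c / vg cn c+.
The two rarest classes, vg cn+ c and vg+ cn c+, are the double crossovers. Comparing them with the parentals, only the vg allele has switched, so vg is the middle locus and the order is c – vg – cn.
Crossovers in the vg–cn interval produce the single-crossover classes vg+ cn c and vg cn+ c+ (103 + 81 = 184) plus the double crossovers (6).
RF(vg–cn) = (184 + 6) / 2000 = 190/2000 = 0.0950 → 9.5 map units.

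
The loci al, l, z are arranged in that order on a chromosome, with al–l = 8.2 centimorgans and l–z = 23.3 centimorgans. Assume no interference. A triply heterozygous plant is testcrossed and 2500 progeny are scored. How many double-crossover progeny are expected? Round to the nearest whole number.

Map distances give recombination frequencies of 0.082 and 0.233 for the two intervals.
With no interference, expected double-crossover frequency = 0.082 × 0.233 = 0.01911.
Expected number = 0.01911 × 2500 = 47.76 ≈ 48.

48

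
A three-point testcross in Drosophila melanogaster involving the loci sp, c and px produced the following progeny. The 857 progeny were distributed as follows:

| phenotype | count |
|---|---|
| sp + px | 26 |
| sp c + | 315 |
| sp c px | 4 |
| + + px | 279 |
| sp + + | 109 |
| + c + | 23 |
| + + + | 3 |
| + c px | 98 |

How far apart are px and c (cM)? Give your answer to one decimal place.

The two most frequent reciprocal classes, sp c + and + + px, are the parental types, so the F1 was sp c + / + + px.
The two rarest classes, sp c px and + + +, are the double crossovers. Comparing them with the parentals, only the px allele has switched, so px is the middle locus and the order is sp – px – c.
Crossovers in the px–c interval produce the single-crossover classes sp + + and + c px (109 + 98 = 207) plus the double crossovers (7).
RF(px–c) = (207 + 7) / 857 = 214/857 = 0.2497 → 25.0 cM.

25.0 cM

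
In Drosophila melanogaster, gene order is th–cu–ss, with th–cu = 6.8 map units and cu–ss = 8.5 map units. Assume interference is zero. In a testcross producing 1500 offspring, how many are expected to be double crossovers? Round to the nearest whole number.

9

Map distances give recombination frequencies of 0.068 and 0.085 for the two intervals.
With no interference, expected double-crossover frequency = 0.068 × 0.085 = 0.00578.
Expected number = 0.00578 × 1500 = 8.67 ≈ 9.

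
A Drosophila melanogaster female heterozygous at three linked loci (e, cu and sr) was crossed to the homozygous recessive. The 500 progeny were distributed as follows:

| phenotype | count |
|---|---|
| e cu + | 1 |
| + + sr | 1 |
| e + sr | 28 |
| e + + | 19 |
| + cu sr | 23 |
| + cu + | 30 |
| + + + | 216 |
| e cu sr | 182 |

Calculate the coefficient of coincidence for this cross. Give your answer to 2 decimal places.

0.38

The two most frequent reciprocal classes, + + + and e cu sr, are the parental types, so the F1 was + + + / e cu sr.
The two rarest classes, + + sr and e cu +, are the double crossovers. Comparing them with the parentals, only the sr allele has switched, so sr is the middle locus and the order is cu – sr – e.
cu–sr: (58 + 2)/500 = 0.1200; sr–e: (42 + 2)/500 = 0.0880.
Expected DCO frequency = 0.1200 × 0.0880 ≈ 0.01056; observed = 2/500 ≈ 0.00400.
Coefficient of coincidence = 0.00400/0.01056 ≈ 0.38.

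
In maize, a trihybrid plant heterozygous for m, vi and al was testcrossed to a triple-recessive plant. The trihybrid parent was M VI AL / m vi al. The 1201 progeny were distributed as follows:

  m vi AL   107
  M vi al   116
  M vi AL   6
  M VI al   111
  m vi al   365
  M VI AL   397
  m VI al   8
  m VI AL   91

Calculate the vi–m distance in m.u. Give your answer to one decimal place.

18.4 m.u.

The two rarest classes, M vi AL and m VI al, are the double crossovers. Comparing them with the parentals, only the vi allele has switched, so vi is the middle locus and the order is m – vi – al.
Crossovers in the m–vi interval produce the single-crossover classes m VI AL and M vi al (91 + 116 = 207) plus the double crossovers (14).
RF(m–vi) = (207 + 14) / 1201 = 221/1201 = 0.1840 → 18.4 m.u.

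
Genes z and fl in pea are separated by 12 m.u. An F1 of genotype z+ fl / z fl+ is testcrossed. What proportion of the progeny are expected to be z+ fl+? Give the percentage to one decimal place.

A map distance of 12 m.u. corresponds to a recombination frequency of 0.120.
The F1 is z+ fl / z fl+, so z+ fl+ is a recombinant gamete class with expected frequency r/2 = 0.120/2 = 0.0600.
That is 0.0600 = 6.0% of the progeny.

6.0%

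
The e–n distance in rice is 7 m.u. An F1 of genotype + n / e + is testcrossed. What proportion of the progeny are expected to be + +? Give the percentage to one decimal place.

3.5%

A map distance of 7 m.u. corresponds to a recombination frequency of 0.070.
The F1 is + n / e +, so + + is a recombinant gamete class with expected frequency r/2 = 0.070/2 = 0.0350.
That is 0.0350 = 3.5% of the progeny.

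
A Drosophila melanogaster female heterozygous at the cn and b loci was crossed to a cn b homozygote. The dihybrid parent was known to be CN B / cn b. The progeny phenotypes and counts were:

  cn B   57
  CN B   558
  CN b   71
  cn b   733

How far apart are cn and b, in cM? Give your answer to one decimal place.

The recombinant classes are CN b and cn B: 71 + 57 = 128.
Recombination frequency = 128/1419 = 0.0902 ≈ 9.0%, i.e. 9.0 cM.

9.0 cM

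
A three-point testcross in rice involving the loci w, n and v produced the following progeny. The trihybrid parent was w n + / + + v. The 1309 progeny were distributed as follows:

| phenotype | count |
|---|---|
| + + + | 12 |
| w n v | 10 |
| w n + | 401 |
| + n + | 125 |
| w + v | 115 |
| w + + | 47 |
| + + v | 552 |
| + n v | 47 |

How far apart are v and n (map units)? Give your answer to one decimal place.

8.9 map units

The two rarest classes, w n v and + + +, are the double crossovers. Comparing them with the parentals, only the v allele has switched, so v is the middle locus and the order is n – v – w.
Crossovers in the n–v interval produce the single-crossover classes w + + and + n v (47 + 47 = 94) plus the double crossovers (22).
RF(n–v) = (94 + 22) / 1309 = 116/1309 = 0.0886 → 8.9 map units.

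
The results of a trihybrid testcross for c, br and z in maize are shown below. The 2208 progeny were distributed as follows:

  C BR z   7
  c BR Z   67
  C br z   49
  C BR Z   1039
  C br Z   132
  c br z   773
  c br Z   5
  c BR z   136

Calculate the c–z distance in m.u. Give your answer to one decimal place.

The two most frequent reciprocal classes, C BR Z and c br z, are the parental types, so the F1 was C BR Z / c br z.
The two rarest classes, C BR z and c br Z, are the double crossovers. Comparing them with the parentals, only the z allele has switched, so z is the middle locus and the order is c – z – br.
Crossovers in the c–z interval produce the single-crossover classes c BR Z and C br z (67 + 49 = 116) plus the double crossovers (12).
RF(c–z) = (116 + 12) / 2208 = 128/2208 = 0.0580 → 5.8 m.u.

5.8 m.u.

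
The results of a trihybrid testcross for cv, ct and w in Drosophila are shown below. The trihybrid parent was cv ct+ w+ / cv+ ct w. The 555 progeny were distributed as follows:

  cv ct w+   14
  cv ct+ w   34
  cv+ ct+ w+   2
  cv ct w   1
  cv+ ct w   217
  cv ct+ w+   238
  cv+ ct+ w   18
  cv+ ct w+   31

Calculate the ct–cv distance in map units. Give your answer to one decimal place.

6.3 map units

The two rarest classes, cv+ ct+ w+ and cv ct w, are the double crossovers. Comparing them with the parentals, only the cv allele has switched, so cv is the middle locus and the order is ct – cv – w.
Crossovers in the ct–cv interval produce the single-crossover classes cv ct w+ and cv+ ct+ w (14 + 18 = 32) plus the double crossovers (3).
RF(ct–cv) = (32 + 3) / 555 = 35/555 = 0.0631 → 6.3 map units.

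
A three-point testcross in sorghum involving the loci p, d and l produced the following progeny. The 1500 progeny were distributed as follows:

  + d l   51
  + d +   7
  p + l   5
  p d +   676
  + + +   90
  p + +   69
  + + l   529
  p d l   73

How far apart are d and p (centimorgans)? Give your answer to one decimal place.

The two most frequent reciprocal classes, p d + and + + l, are the parental types, so the F1 was p d + / + + l.
The two rarest classes, + d + and p + l, are the double crossovers. Comparing them with the parentals, only the p allele has switched, so p is the middle locus and the order is l – p – d.
Crossovers in the p–d interval produce the single-crossover classes p + + and + d l (69 + 51 = 120) plus the double crossovers (12).
RF(p–d) = (120 + 12) / 1500 = 132/1500 = 0.0880 → 8.8 centimorgans.

8.8 centimorgans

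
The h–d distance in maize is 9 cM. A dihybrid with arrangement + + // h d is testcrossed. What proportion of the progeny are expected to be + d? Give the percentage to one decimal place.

4.5%

A map distance of 9 cM corresponds to a recombination frequency of 0.090.
The F1 is + + / h d, so + d is a recombinant gamete class with expected frequency r/2 = 0.090/2 = 0.0450.
That is 0.0450 = 4.5% of the progeny.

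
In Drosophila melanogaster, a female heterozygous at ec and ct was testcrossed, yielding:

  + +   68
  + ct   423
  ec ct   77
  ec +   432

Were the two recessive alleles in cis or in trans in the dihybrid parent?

trans

The two most frequent classes are + ct (423) and ec + (432); these are the parental (non-recombinant) types.
So the F1 carried + ct on one chromosome and ec + on the other — the recessive alleles are on opposite chromosomes (trans / repulsion).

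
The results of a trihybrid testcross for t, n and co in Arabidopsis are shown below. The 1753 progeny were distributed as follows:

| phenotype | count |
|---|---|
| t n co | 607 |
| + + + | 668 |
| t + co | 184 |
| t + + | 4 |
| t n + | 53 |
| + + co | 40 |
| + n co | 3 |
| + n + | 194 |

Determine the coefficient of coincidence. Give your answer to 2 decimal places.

The two most frequent reciprocal classes, t n co and + + +, are the parental types, so the F1 was t n co / + + +.
The two rarest classes, + n co and t + +, are the double crossovers. Comparing them with the parentals, only the t allele has switched, so t is the middle locus and the order is n – t – co.
n–t: (378 + 7)/1753 = 0.2196; t–co: (93 + 7)/1753 = 0.0570.
Expected DCO frequency = 0.2196 × 0.0570 ≈ 0.01252; observed = 7/1753 ≈ 0.00399.
Coefficient of coincidence = 0.00399/0.01252 ≈ 0.32.

0.32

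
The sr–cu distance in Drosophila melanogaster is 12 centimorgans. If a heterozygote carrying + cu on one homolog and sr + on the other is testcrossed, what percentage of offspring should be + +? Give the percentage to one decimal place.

6.0%

A map distance of 12 centimorgans corresponds to a recombination frequency of 0.120.
The F1 is + cu / sr +, so + + is a recombinant gamete class with expected frequency r/2 = 0.120/2 = 0.0600.
That is 0.0600 = 6.0% of the progeny.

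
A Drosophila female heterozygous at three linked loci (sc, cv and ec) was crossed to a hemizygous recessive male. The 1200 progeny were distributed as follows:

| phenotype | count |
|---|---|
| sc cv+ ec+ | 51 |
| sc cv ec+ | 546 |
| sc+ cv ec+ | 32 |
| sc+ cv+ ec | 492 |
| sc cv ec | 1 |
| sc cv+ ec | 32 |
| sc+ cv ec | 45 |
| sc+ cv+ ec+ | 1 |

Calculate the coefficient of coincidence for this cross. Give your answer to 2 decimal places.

0.37

The two most frequent reciprocal classes, sc+ cv+ ec and sc cv ec+, are the parental types, so the F1 was sc+ cv+ ec / sc cv ec+.
The two rarest classes, sc+ cv+ ec+ and sc cv ec, are the double crossovers. Comparing them with the parentals, only the ec allele has switched, so ec is the middle locus and the order is sc – ec – cv.
sc–ec: (64 + 2)/1200 = 0.0550; ec–cv: (96 + 2)/1200 = 0.0817.
Expected DCO frequency = 0.0550 × 0.0817 ≈ 0.00449; observed = 2/1200 ≈ 0.00167.
Coefficient of coincidence = 0.00167/0.00449 ≈ 0.37.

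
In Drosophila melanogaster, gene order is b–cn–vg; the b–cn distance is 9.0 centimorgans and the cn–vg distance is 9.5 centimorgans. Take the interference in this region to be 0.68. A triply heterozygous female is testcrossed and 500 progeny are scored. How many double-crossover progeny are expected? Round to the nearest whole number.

1

Map distances give recombination frequencies of 0.090 and 0.095 for the two intervals.
With interference 0.68 (so coincidence = 0.32), expected double-crossover frequency = 0.090 × 0.095 × 0.32 = 0.00274.
Expected number = 0.00274 × 500 = 1.37 ≈ 1.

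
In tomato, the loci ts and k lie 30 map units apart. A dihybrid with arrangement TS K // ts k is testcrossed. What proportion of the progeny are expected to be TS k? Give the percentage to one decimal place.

A map distance of 30 map units corresponds to a recombination frequency of 0.300.
The F1 is TS K / ts k, so TS k is a recombinant gamete class with expected frequency r/2 = 0.300/2 = 0.1500.
That is 0.1500 = 15.0% of the progeny.

15.0%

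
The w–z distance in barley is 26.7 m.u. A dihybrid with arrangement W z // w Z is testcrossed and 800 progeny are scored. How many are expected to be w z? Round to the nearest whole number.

107

A map distance of 26.7 m.u. corresponds to a recombination frequency of 0.267.
The F1 is W z / w Z, so w z is a recombinant gamete class with expected frequency r/2 = 0.267/2 = 0.1335.
Expected number = 0.1335 × 800 = 106.80 ≈ 107.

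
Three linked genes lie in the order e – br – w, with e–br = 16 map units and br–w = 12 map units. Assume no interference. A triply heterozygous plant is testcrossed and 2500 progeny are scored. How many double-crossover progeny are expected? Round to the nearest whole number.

Map distances give recombination frequencies of 0.160 and 0.120 for the two intervals.
With no interference, expected double-crossover frequency = 0.160 × 0.120 = 0.01920.
Expected number = 0.01920 × 2500 = 48.00 ≈ 48.

48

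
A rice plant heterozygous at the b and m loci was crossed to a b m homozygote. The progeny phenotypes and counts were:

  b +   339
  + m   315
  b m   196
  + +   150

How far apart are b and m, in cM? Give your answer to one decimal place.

34.6 cM

The two most frequent classes, + m (315) and b + (339), are the parental types, so the F1 was + m / b +.
The recombinant classes are + + and b m: 150 + 196 = 346.
Recombination frequency = 346/1000 = 0.3460 ≈ 34.6%, i.e. 34.6 cM.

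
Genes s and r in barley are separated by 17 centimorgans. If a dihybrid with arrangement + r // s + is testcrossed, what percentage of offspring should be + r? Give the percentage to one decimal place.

41.5%

A map distance of 17 centimorgans corresponds to a recombination frequency of 0.170.
The F1 is + r / s +, so + r is a parental gamete class with expected frequency (1 − r)/2 = 0.830/2 = 0.4150.
That is 0.4150 = 41.5% of the progeny.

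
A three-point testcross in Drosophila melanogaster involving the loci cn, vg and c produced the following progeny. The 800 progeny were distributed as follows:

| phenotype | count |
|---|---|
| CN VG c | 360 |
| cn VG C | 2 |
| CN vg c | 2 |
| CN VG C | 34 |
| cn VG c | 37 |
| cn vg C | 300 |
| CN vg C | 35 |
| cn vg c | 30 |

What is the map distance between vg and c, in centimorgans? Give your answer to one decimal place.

8.5 centimorgans

The two most frequent reciprocal classes, CN VG c and cn vg C, are the parental types, so the F1 was CN VG c / cn vg C.
The two rarest classes, CN vg c and cn VG C, are the double crossovers. Comparing them with the parentals, only the vg allele has switched, so vg is the middle locus and the order is c – vg – cn.
Crossovers in the c–vg interval produce the single-crossover classes CN VG C and cn vg c (34 + 30 = 64) plus the double crossovers (4).
RF(c–vg) = (64 + 4) / 800 = 68/800 = 0.0850 → 8.5 centimorgans.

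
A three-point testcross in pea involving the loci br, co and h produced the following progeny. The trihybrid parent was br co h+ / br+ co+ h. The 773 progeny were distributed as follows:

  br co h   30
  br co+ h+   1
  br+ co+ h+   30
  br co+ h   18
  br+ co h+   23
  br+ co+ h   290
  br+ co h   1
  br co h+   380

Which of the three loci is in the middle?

The two rarest classes, br co+ h+ and br+ co h, are the double crossovers. Comparing them with the parentals, only the co allele has switched, so co is the middle locus and the order is h – co – br.

co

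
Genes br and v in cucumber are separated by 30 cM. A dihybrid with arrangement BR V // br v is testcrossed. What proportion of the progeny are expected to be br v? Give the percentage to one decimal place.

A map distance of 30 cM corresponds to a recombination frequency of 0.300.
The F1 is BR V / br v, so br v is a parental gamete class with expected frequency (1 − r)/2 = 0.700/2 = 0.3500.
That is 0.3500 = 35.0% of the progeny.

35.0%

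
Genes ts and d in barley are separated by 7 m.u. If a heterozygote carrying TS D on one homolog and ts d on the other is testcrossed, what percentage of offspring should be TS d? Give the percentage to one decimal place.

A map distance of 7 m.u. corresponds to a recombination frequency of 0.070.
The F1 is TS D / ts d, so TS d is a recombinant gamete class with expected frequency r/2 = 0.070/2 = 0.0350.
That is 0.0350 = 3.5% of the progeny.

3.5%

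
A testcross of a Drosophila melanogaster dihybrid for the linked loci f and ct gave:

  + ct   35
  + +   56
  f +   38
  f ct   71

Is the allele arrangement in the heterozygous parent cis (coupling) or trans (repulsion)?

cis

The two most frequent classes are + + (56) and f ct (71); these are the parental (non-recombinant) types.
So the F1 carried + + on one chromosome and f ct on the other — the recessive alleles are on the same chromosome (cis / coupling).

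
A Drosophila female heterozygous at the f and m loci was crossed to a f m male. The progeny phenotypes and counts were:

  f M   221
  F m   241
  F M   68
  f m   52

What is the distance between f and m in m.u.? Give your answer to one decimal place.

20.6 m.u.

The two most frequent classes, F m (241) and f M (221), are the parental types, so the F1 was F m / f M.
The recombinant classes are F M and f m: 68 + 52 = 120.
Recombination frequency = 120/582 = 0.2062 ≈ 20.6%, i.e. 20.6 m.u.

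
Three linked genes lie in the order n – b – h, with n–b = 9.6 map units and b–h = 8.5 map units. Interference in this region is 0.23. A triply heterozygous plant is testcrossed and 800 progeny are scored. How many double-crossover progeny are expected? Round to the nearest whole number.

5

Map distances give recombination frequencies of 0.096 and 0.085 for the two intervals.
With interference 0.23 (so coincidence = 0.77), expected double-crossover frequency = 0.096 × 0.085 × 0.77 = 0.00628.
Expected number = 0.00628 × 800 = 5.03 ≈ 5.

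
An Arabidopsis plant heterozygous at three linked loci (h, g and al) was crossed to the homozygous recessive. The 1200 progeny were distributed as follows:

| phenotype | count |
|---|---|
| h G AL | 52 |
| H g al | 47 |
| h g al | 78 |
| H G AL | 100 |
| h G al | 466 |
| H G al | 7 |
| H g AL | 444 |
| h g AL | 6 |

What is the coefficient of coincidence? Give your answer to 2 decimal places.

0.73

The two most frequent reciprocal classes, h G al and H g AL, are the parental types, so the F1 was h G al / H g AL.
The two rarest classes, H G al and h g AL, are the double crossovers. Comparing them with the parentals, only the h allele has switched, so h is the middle locus and the order is al – h – g.
al–h: (99 + 13)/1200 = 0.0933; h–g: (178 + 13)/1200 = 0.1592.
Expected DCO frequency = 0.0933 × 0.1592 ≈ 0.01485; observed = 13/1200 ≈ 0.01083.
Coefficient of coincidence = 0.01083/0.01485 ≈ 0.73.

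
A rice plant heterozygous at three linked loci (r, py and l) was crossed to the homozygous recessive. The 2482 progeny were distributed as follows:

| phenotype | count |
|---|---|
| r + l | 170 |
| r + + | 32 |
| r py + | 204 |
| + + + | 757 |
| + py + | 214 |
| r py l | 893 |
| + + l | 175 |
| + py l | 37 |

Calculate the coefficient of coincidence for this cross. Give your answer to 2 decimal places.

The two most frequent reciprocal classes, + + + and r py l, are the parental types, so the F1 was + + + / r py l.
The two rarest classes, r + + and + py l, are the double crossovers. Comparing them with the parentals, only the r allele has switched, so r is the middle locus and the order is l – r – py.
l–r: (379 + 69)/2482 = 0.1805; r–py: (384 + 69)/2482 = 0.1825.
Expected DCO frequency = 0.1805 × 0.1825 ≈ 0.03294; observed = 69/2482 ≈ 0.02780.
Coefficient of coincidence = 0.02780/0.03294 ≈ 0.84.

0.84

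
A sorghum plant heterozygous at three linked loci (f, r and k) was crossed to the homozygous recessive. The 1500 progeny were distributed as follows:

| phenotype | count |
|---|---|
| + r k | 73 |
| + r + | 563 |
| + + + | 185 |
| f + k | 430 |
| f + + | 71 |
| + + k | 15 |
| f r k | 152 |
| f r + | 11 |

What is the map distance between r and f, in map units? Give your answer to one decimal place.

24.2 map units

The two most frequent reciprocal classes, + r + and f + k, are the parental types, so the F1 was + r + / f + k.
The two rarest classes, f r + and + + k, are the double crossovers. Comparing them with the parentals, only the f allele has switched, so f is the middle locus and the order is r – f – k.
Crossovers in the r–f interval produce the single-crossover classes + + + and f r k (185 + 152 = 337) plus the double crossovers (26).
RF(r–f) = (337 + 26) / 1500 = 363/1500 = 0.2420 → 24.2 map units.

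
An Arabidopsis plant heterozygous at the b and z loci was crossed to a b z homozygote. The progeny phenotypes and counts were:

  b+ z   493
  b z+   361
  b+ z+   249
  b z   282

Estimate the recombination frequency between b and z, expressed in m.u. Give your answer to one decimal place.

38.3 m.u.

The two most frequent classes, b+ z (493) and b z+ (361), are the parental types, so the F1 was b+ z / b z+.
The recombinant classes are b+ z+ and b z: 249 + 282 = 531.
Recombination frequency = 531/1385 = 0.3834 ≈ 38.3%, i.e. 38.3 m.u.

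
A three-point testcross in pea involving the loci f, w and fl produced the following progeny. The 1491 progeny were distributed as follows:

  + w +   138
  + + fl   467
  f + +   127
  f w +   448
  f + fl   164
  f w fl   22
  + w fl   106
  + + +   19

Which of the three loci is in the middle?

fl

The two most frequent reciprocal classes, + + fl and f w +, are the parental types, so the F1 was + + fl / f w +.
The two rarest classes, + + + and f w fl, are the double crossovers. Comparing them with the parentals, only the fl allele has switched, so fl is the middle locus and the order is f – fl – w.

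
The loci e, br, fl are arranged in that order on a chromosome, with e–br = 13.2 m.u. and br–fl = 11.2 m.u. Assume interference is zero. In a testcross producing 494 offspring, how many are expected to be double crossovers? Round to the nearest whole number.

Map distances give recombination frequencies of 0.132 and 0.112 for the two intervals.
With no interference, expected double-crossover frequency = 0.132 × 0.112 = 0.01478.
Expected number = 0.01478 × 494 = 7.30 ≈ 7.

7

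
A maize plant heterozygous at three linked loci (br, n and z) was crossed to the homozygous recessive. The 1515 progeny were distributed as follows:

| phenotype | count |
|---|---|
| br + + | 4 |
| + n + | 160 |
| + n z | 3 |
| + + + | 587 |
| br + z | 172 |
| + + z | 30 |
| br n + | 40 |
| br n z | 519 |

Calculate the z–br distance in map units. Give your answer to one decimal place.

5.1 map units

The two most frequent reciprocal classes, br n z and + + +, are the parental types, so the F1 was br n z / + + +.
The two rarest classes, + n z and br + +, are the double crossovers. Comparing them with the parentals, only the br allele has switched, so br is the middle locus and the order is z – br – n.
Crossovers in the z–br interval produce the single-crossover classes br n + and + + z (40 + 30 = 70) plus the double crossovers (7).
RF(z–br) = (70 + 7) / 1515 = 77/1515 = 0.0508 → 5.1 map units.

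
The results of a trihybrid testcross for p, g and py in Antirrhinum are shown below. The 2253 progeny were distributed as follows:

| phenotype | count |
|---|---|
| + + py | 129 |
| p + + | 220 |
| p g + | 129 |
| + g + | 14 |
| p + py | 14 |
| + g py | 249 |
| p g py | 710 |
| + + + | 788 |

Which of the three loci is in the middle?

g

The two most frequent reciprocal classes, + + + and p g py, are the parental types, so the F1 was + + + / p g py.
The two rarest classes, + g + and p + py, are the double crossovers. Comparing them with the parentals, only the g allele has switched, so g is the middle locus and the order is py – g – p.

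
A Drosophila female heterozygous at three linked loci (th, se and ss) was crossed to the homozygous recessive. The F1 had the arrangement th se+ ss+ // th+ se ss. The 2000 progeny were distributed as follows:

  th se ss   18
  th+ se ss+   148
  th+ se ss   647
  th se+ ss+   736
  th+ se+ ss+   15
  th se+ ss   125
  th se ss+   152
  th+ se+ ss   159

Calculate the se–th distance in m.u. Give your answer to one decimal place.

17.2 m.u.

The two rarest classes, th+ se+ ss+ and th se ss, are the double crossovers. Comparing them with the parentals, only the th allele has switched, so th is the middle locus and the order is se – th – ss.
Crossovers in the se–th interval produce the single-crossover classes th se ss+ and th+ se+ ss (152 + 159 = 311) plus the double crossovers (33).
RF(se–th) = (311 + 33) / 2000 = 344/2000 = 0.1720 → 17.2 m.u.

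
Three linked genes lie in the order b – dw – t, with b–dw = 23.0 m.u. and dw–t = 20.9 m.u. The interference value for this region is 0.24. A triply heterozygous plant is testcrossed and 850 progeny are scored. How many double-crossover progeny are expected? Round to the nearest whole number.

31

Map distances give recombination frequencies of 0.230 and 0.209 for the two intervals.
With interference 0.24 (so coincidence = 0.76), expected double-crossover frequency = 0.230 × 0.209 × 0.76 = 0.03653.
Expected number = 0.03653 × 850 = 31.05 ≈ 31.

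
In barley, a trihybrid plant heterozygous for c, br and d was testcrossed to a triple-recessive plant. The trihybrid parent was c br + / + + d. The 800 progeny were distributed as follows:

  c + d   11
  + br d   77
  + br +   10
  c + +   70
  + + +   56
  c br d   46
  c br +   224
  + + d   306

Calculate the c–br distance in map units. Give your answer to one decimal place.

The two rarest classes, + br + and c + d, are the double crossovers. Comparing them with the parentals, only the c allele has switched, so c is the middle locus and the order is br – c – d.
Crossovers in the br–c interval produce the single-crossover classes c + + and + br d (70 + 77 = 147) plus the double crossovers (21).
RF(br–c) = (147 + 21) / 800 = 168/800 = 0.2100 → 21.0 map units.

21.0 map units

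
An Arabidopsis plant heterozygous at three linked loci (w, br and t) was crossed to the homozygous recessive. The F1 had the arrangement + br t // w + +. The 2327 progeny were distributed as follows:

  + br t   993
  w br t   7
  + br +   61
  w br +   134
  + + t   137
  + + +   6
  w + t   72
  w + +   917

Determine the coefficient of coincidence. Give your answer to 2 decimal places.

0.73

The two rarest classes, w br t and + + +, are the double crossovers. Comparing them with the parentals, only the w allele has switched, so w is the middle locus and the order is br – w – t.
br–w: (271 + 13)/2327 = 0.1220; w–t: (133 + 13)/2327 = 0.0627.
Expected DCO frequency = 0.1220 × 0.0627 ≈ 0.00765; observed = 13/2327 ≈ 0.00559.
Coefficient of coincidence = 0.00559/0.00765 ≈ 0.73.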